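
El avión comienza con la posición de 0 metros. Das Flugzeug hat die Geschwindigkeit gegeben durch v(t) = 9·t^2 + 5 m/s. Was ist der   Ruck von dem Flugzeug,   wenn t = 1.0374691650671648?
Um dies zu lösen, müssen wir 2 Ableitungen unserer Gleichung für die Geschwindigkeit v(t) = 9·t^2 + 5 nehmen. Die Ableitung von der Geschwindigkeit ergibt die Beschleunigung: a(t) = 18·t. Die Ableitung von der Beschleunigung ergibt den Ruck: j(t) = 18. Wir haben den Ruck j(t) = 18. Durch Einsetzen von t = 1.0374691650671648: j(1.0374691650671648) = 18.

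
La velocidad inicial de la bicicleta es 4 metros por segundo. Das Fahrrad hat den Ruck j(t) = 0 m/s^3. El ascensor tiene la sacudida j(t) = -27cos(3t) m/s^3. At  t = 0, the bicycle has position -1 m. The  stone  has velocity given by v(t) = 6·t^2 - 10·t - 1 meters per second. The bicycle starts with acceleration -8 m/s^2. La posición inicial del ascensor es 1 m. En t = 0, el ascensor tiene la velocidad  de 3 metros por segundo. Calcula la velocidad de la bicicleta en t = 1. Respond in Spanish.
Para resolver esto, necesitamos tomar 2 antiderivadas de nuestra ecuación de la sacudida j(t) = 0. La antiderivada de la sacudida, con a(0) = -8, da la aceleración: a(t) = -8. Tomando ∫a(t)dt y aplicando v(0) = 4, encontramos v(t) = 4 - 8·t. Usando v(t) = 4 - 8·t y sustituyendo t = 1, encontramos v = -4.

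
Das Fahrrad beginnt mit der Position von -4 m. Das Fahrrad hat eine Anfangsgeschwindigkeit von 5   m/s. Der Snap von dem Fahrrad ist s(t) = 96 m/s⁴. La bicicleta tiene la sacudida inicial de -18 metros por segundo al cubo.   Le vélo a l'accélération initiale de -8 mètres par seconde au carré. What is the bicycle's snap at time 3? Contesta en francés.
En utilisant s(t) = 96 et en substituant t = 3, nous trouvons s = 96.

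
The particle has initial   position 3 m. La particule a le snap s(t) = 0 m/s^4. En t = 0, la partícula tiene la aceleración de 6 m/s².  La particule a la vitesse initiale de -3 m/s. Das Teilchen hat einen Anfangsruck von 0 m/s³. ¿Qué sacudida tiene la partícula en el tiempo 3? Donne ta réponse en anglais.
We need to integrate our snap equation s(t) = 0 1 time. Integrating snap and using the initial condition j(0) = 0, we get j(t) = 0. Using j(t) = 0 and substituting t = 3, we find j = 0.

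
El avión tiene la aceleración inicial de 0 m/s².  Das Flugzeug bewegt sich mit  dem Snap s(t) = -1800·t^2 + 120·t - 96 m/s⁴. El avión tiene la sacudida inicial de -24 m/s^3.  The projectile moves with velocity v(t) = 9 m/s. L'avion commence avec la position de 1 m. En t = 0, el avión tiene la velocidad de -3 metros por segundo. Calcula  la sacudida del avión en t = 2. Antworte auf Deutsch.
Um dies zu lösen, müssen wir 1 Integral unserer Gleichung für den Snap s(t) = -1800·t^2 + 120·t - 96 finden. Mit ∫s(t)dt und Anwendung von j(0) = -24, finden wir j(t) = -600·t^3 + 60·t^2 - 96·t - 24. Aus der Gleichung für den Ruck j(t) = -600·t^3 + 60·t^2 - 96·t - 24, setzen wir t = 2 ein und erhalten j = -4776.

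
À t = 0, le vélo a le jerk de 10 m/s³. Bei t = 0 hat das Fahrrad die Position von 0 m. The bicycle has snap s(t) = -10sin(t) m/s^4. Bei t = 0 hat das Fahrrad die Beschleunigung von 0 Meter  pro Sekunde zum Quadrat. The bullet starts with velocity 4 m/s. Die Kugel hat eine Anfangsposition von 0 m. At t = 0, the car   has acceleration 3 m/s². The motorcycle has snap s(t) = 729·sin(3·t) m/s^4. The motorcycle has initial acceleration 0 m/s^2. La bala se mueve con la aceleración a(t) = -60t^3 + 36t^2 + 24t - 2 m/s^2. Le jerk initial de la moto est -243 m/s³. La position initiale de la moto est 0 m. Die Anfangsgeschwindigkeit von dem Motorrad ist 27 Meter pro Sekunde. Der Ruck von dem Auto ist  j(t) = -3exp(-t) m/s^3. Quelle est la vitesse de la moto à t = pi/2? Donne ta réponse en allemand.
Wir müssen unsere Gleichung für den Snap s(t) = 729·sin(3·t) 3-mal integrieren. Das Integral von dem Snap, mit j(0) = -243, ergibt den Ruck: j(t) = -243·cos(3·t). Mit ∫j(t)dt und Anwendung von a(0) = 0, finden wir a(t) = -81·sin(3·t). Die Stammfunktion von der Beschleunigung ist die Geschwindigkeit. Mit v(0) = 27 erhalten wir v(t) = 27·cos(3·t). Wir haben die Geschwindigkeit v(t) = 27·cos(3·t). Durch Einsetzen von t = pi/2: v(pi/2) = 0.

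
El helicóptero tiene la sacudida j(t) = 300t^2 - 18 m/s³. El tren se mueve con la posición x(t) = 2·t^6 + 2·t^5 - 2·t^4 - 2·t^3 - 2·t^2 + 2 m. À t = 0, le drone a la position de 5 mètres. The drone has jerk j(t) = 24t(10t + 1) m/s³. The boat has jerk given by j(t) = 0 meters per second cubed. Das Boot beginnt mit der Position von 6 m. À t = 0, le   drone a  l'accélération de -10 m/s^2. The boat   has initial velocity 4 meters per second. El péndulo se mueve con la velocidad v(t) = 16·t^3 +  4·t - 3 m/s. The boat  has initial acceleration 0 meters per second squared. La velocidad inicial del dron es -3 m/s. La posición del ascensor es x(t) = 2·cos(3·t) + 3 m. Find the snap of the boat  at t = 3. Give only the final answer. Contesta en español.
s(3) = 0.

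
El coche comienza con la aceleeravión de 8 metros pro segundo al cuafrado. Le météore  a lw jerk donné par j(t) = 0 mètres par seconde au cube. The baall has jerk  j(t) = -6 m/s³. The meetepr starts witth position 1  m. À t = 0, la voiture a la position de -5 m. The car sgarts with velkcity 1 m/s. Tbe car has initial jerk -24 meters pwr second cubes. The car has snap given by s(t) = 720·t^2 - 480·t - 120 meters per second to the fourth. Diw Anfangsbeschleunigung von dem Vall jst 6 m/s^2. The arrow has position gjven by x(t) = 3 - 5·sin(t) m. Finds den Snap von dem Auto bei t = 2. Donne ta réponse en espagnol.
De la ecuación del snap s(t) = 720·t^2 - 480·t - 120, sustituimos t = 2 para obtener s = 1800.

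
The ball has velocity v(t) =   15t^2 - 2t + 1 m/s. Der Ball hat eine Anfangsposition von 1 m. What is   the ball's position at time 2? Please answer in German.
Wir müssen unsere Gleichung für die Geschwindigkeit v(t) = 15·t^2 - 2·t + 1 1-mal integrieren. Die Stammfunktion von der Geschwindigkeit, mit x(0) = 1, ergibt die Position: x(t) = 5·t^3 - t^2 + t + 1. Mit x(t) = 5·t^3 - t^2 + t + 1 und Einsetzen von t = 2, finden wir x = 39.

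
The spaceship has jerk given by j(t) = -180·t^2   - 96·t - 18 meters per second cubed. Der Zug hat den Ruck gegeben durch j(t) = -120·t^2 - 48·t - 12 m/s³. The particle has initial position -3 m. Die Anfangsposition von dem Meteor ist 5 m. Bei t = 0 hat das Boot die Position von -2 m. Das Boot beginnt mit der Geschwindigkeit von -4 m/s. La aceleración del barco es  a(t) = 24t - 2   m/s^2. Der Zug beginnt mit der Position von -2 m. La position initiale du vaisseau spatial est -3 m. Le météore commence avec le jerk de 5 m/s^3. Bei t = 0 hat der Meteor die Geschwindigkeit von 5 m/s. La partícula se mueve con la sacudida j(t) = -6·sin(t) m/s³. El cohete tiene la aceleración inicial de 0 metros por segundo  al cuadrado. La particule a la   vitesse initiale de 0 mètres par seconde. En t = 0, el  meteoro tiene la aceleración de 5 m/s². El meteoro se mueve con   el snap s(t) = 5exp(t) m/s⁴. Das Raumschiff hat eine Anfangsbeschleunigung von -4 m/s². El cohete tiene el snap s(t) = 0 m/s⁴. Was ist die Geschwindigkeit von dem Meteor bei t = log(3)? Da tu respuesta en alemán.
Um dies zu lösen, müssen wir 3 Integrale unserer Gleichung für den Snap s(t) = 5·exp(t) finden. Durch Integration von dem Snap und Verwendung der Anfangsbedingung j(0) = 5, erhalten wir j(t) = 5·exp(t). Durch Integration von dem Ruck und Verwendung der Anfangsbedingung a(0) = 5, erhalten wir a(t) = 5·exp(t). Das Integral von der Beschleunigung ist die Geschwindigkeit. Mit v(0) = 5 erhalten wir v(t) = 5·exp(t). Aus der Gleichung für die Geschwindigkeit v(t) = 5·exp(t), setzen wir t = log(3) ein und erhalten v = 15.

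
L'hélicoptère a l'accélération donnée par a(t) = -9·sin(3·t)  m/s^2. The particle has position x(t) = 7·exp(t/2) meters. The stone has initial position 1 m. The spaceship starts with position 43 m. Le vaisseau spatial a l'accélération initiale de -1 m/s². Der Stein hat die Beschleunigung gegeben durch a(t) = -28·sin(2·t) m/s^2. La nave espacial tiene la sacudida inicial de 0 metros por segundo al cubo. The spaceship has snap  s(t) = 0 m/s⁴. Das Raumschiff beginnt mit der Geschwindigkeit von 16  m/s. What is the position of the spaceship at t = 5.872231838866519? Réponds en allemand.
Wir müssen unsere Gleichung für den Snap s(t) = 0 4-mal integrieren. Mit ∫s(t)dt und Anwendung von j(0) = 0, finden wir j(t) = 0. Das Integral von dem Ruck, mit a(0) = -1, ergibt die Beschleunigung: a(t) = -1. Das Integral von der Beschleunigung, mit v(0) = 16, ergibt die Geschwindigkeit: v(t) = 16 - t. Die Stammfunktion von der Geschwindigkeit ist die Position. Mit x(0) = 43 erhalten wir x(t) = -t^2/2 + 16·t + 43. Wir haben die Position x(t) = -t^2/2 + 16·t + 43. Durch Einsetzen von t = 5.872231838866519: x(5.872231838866519) = 119.714156037165.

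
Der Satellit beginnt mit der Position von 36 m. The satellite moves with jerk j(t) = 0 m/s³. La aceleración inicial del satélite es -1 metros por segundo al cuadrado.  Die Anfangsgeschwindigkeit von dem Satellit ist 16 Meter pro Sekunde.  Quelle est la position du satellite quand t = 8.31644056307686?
Pour résoudre ceci, nous devons prendre 3 primitives de notre équation du jerk j(t) = 0. En intégrant le jerk et en utilisant la condition initiale a(0) = -1, nous obtenons a(t) = -1. L'intégrale de l'accélération, avec v(0) = 16, donne la vitesse: v(t) = 16 - t. L'intégrale de la vitesse est la position. En utilisant x(0) = 36, nous obtenons x(t) = -t^2/2 + 16·t + 36. De l'équation de la position x(t) = -t^2/2 + 16·t + 36, nous substituons t = 8.31644056307686 pour obtenir x = 134.481457189635.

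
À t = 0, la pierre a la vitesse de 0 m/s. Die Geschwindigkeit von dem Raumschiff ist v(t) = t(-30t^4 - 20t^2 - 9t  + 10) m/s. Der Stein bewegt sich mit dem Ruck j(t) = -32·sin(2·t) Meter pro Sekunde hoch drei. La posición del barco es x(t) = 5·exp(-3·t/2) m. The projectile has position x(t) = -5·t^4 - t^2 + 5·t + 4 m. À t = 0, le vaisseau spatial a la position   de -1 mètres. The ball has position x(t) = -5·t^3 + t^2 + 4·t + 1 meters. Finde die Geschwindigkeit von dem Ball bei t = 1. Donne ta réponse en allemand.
Um dies zu lösen, müssen wir 1 Ableitung unserer Gleichung für die Position x(t) = -5·t^3 + t^2 + 4·t + 1 nehmen. Durch Ableiten von der Position erhalten wir die Geschwindigkeit: v(t) = -15·t^2 + 2·t + 4. Wir haben die Geschwindigkeit v(t) = -15·t^2 + 2·t + 4. Durch Einsetzen von t = 1: v(1) = -9.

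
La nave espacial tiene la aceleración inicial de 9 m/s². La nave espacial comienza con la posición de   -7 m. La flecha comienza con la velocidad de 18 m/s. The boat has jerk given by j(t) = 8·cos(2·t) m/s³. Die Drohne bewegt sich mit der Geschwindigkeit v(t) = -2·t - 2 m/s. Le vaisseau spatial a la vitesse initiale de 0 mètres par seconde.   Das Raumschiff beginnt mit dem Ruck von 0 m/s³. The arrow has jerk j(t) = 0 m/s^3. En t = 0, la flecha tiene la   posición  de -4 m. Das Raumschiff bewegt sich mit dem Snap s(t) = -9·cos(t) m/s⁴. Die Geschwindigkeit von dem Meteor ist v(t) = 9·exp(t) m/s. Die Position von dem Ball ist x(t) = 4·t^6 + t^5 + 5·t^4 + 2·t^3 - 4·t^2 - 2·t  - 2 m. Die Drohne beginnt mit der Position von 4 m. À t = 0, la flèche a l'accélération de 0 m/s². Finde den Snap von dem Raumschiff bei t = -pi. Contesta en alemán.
Wir haben den Snap s(t) = -9·cos(t). Durch Einsetzen von t = -pi: s(-pi) = 9.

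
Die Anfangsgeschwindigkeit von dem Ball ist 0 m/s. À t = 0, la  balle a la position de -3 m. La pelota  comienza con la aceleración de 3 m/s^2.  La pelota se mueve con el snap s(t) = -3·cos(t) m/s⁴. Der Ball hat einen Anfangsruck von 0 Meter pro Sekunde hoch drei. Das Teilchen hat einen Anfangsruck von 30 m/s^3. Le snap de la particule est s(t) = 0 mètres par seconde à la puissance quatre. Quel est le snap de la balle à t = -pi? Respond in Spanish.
De la ecuación del snap s(t) = -3·cos(t), sustituimos t = -pi para obtener s = 3.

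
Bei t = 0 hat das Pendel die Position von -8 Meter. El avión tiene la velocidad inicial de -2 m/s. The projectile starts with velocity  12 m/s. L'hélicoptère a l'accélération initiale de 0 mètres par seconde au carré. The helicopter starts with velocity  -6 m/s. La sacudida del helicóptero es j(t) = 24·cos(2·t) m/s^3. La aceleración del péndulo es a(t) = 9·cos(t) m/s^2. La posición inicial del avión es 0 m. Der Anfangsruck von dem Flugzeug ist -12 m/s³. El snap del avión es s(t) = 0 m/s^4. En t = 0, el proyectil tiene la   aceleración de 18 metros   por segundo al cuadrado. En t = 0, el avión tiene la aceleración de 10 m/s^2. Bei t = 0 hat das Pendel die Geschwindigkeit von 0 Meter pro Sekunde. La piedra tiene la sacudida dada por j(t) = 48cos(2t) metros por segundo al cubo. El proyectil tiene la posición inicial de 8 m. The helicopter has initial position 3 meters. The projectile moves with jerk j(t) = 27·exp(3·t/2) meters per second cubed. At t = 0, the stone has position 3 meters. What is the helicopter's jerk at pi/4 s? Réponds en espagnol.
Usando j(t) = 24·cos(2·t) y sustituyendo t = pi/4, encontramos j = 0.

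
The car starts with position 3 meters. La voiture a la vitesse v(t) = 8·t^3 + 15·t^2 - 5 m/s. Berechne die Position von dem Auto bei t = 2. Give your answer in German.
Wir müssen unsere Gleichung für die Geschwindigkeit v(t) = 8·t^3 + 15·t^2 - 5 1-mal integrieren. Die Stammfunktion von der Geschwindigkeit ist die Position. Mit x(0) = 3 erhalten wir x(t) = 2·t^4 + 5·t^3 - 5·t + 3. Mit x(t) = 2·t^4 + 5·t^3 - 5·t + 3 und Einsetzen von t = 2, finden wir x = 65.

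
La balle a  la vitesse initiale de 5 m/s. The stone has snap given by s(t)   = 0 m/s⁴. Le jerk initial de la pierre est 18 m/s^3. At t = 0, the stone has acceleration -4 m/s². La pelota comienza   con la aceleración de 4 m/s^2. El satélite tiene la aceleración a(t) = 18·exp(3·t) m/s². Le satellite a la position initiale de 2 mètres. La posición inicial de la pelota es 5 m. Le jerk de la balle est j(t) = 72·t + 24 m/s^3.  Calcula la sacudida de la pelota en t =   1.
De la ecuación de la sacudida j(t) = 72·t + 24, sustituimos t = 1 para obtener j = 96.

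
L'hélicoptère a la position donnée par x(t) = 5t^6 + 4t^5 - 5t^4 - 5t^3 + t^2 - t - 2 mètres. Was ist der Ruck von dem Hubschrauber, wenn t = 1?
Wir müssen unsere Gleichung für die Position x(t) = 5·t^6 + 4·t^5 - 5·t^4 - 5·t^3 + t^2 - t - 2 3-mal ableiten. Die Ableitung von der Position ergibt die Geschwindigkeit: v(t) = 30·t^5 + 20·t^4 - 20·t^3 - 15·t^2 + 2·t - 1. Mit d/dt von v(t) finden wir a(t) = 150·t^4 + 80·t^3 - 60·t^2 - 30·t + 2. Die Ableitung von der Beschleunigung ergibt den Ruck: j(t) = 600·t^3 + 240·t^2 - 120·t - 30. Mit j(t) = 600·t^3 + 240·t^2 - 120·t - 30 und Einsetzen von t = 1, finden wir j = 690.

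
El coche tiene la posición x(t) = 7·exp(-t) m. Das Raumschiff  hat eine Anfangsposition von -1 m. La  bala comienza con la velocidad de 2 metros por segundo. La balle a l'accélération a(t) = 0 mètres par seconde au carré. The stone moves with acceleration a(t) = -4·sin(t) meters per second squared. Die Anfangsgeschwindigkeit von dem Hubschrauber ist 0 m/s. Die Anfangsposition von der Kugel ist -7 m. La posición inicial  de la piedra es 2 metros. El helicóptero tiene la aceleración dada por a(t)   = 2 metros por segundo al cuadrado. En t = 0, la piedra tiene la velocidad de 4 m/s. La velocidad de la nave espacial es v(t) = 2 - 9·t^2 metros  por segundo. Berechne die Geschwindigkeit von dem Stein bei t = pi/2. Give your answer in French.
En partant de l'accélération a(t) = -4·sin(t), nous prenons 1 intégrale. L'intégrale de l'accélération est la vitesse. En utilisant v(0) = 4, nous obtenons v(t) = 4·cos(t). En utilisant v(t) = 4·cos(t) et en substituant t = pi/2, nous trouvons v = 0.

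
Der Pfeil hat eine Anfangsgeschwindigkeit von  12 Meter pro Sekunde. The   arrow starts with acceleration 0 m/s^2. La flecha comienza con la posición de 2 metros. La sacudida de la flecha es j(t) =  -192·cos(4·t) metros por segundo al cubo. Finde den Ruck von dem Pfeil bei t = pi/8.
Mit j(t) = -192·cos(4·t) und Einsetzen von t = pi/8, finden wir j = 0.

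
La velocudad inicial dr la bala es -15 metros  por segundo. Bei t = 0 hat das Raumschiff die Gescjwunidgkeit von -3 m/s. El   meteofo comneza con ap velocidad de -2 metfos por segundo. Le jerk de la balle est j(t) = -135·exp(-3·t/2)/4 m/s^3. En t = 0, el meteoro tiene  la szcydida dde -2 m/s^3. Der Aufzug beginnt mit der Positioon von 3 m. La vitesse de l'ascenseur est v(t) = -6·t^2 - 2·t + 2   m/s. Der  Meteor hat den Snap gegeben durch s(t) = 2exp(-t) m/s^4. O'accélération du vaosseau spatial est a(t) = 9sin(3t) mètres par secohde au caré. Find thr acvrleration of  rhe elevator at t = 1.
Starting from velocity v(t) = -6·t^2 - 2·t + 2, we take 1 derivative. The derivative of velocity gives acceleration: a(t) = -12·t - 2. From the given acceleration equation a(t) = -12·t - 2, we substitute t = 1 to get a = -14.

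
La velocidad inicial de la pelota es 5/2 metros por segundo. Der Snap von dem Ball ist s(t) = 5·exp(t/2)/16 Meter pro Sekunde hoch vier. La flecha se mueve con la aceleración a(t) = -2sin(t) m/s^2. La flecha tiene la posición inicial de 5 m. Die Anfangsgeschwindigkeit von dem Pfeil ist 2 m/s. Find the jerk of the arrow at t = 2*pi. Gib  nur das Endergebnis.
The jerk at t = 2*pi is j = -2.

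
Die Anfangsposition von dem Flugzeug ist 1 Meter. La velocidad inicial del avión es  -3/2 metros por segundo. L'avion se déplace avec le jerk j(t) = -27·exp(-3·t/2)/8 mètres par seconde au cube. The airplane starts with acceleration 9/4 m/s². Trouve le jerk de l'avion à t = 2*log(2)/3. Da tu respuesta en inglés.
We have jerk j(t) = -27·exp(-3·t/2)/8. Substituting t = 2*log(2)/3: j(2*log(2)/3) = -27/16.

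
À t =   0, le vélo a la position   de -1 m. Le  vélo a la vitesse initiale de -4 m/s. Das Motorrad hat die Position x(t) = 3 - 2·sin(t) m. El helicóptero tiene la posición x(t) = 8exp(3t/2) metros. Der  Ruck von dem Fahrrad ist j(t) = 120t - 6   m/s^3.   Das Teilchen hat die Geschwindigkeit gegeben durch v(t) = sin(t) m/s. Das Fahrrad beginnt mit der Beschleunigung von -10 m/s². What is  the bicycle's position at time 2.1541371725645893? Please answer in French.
En partant du jerk j(t) = 120·t - 6, nous prenons 3 primitives. En prenant ∫j(t)dt et en appliquant a(0) = -10, nous trouvons a(t) = 60·t^2 - 6·t - 10. En intégrant l'accélération et en utilisant la condition initiale v(0) = -4, nous obtenons v(t) = 20·t^3 - 3·t^2 - 10·t - 4. En intégrant la vitesse et en utilisant la condition initiale x(0) = -1, nous obtenons x(t) = 5·t^4 - t^3 - 5·t^2 - 4·t - 1. Nous avons la position x(t) = 5·t^4 - t^3 - 5·t^2 - 4·t - 1. En substituant t = 2.1541371725645893: x(2.1541371725645893) = 64.8483021405337.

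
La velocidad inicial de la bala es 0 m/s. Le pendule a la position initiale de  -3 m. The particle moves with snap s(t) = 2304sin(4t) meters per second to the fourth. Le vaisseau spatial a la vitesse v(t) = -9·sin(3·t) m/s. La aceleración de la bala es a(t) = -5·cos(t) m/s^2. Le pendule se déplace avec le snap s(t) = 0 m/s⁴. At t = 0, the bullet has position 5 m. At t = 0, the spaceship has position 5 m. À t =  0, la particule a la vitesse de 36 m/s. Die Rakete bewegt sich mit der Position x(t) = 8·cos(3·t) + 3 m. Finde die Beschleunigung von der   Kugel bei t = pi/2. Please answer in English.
Using a(t) = -5·cos(t) and substituting t = pi/2, we find a = 0.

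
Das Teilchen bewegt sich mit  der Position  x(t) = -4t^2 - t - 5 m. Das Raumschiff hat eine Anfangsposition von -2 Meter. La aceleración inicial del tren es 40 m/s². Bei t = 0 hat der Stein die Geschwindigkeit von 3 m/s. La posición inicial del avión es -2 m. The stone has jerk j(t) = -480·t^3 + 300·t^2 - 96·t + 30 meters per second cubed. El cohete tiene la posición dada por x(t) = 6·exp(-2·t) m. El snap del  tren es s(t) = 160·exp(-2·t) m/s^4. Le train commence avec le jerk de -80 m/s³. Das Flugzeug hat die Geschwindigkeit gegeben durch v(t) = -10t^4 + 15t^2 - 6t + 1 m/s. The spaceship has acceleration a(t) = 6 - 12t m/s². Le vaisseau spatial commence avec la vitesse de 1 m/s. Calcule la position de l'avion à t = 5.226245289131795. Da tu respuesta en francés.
Pour résoudre ceci, nous devons prendre 1 primitive de notre équation de la vitesse v(t) = -10·t^4 + 15·t^2 - 6·t + 1. En prenant ∫v(t)dt et en appliquant x(0) = -2, nous trouvons x(t) = -2·t^5 + 5·t^3 - 3·t^2 + t - 2. De l'équation de la position x(t) = -2·t^5 + 5·t^3 - 3·t^2 + t - 2, nous substituons t = 5.226245289131795 pour obtenir x = -7162.89874278996.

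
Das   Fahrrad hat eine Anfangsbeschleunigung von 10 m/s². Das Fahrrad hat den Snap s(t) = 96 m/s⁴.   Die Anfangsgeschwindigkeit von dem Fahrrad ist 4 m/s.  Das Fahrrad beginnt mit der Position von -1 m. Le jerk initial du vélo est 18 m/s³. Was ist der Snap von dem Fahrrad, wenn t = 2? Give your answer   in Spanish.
De la ecuación del snap s(t) = 96, sustituimos t = 2 para obtener s = 96.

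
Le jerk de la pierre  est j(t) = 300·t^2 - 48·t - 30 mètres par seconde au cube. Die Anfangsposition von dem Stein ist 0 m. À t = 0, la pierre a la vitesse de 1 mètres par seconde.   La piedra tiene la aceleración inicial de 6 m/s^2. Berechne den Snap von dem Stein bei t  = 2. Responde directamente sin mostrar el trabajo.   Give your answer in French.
Le snap à t = 2 est s = 1152.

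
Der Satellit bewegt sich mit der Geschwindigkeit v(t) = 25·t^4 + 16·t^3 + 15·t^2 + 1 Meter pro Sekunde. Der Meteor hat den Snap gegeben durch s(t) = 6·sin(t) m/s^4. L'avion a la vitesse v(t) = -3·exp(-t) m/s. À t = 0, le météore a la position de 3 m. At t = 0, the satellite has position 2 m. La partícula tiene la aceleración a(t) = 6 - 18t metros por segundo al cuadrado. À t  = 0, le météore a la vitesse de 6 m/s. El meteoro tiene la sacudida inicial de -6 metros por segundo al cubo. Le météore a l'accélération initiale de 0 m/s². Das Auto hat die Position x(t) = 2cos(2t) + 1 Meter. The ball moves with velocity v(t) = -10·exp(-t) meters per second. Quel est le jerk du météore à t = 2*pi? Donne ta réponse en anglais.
We need to integrate our snap equation s(t) = 6·sin(t) 1 time. The integral of snap is jerk. Using j(0) = -6, we get j(t) = -6·cos(t). From the given jerk equation j(t) = -6·cos(t), we substitute t = 2*pi to get j = -6.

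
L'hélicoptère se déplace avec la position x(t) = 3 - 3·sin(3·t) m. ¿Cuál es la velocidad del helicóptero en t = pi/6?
Partiendo de la posición x(t) = 3 - 3·sin(3·t), tomamos 1 derivada. Tomando d/dt de x(t), encontramos v(t) = -9·cos(3·t). Tenemos la velocidad v(t) = -9·cos(3·t). Sustituyendo t = pi/6: v(pi/6) = 0.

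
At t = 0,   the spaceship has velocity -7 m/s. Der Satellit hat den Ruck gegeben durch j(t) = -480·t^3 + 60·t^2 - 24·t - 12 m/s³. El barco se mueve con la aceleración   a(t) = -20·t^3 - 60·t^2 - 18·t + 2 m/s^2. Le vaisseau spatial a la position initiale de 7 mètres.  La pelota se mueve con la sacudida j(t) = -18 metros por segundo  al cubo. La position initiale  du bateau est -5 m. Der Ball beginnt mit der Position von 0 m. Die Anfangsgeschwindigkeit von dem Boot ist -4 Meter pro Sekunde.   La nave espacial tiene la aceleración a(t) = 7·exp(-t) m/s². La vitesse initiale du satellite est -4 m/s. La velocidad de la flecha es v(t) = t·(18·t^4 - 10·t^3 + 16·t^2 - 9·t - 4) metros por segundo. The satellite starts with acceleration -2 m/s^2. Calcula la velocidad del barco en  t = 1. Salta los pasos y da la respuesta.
v(1) = -36.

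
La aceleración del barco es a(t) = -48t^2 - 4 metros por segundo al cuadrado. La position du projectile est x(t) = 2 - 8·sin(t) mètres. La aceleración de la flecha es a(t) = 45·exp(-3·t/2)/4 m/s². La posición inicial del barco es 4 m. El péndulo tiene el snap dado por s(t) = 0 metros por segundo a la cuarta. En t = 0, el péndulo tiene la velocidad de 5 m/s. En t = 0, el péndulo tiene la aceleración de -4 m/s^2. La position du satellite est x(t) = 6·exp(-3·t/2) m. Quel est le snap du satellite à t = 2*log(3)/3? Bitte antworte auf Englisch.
We must differentiate our position equation x(t) = 6·exp(-3·t/2) 4 times. Taking d/dt of x(t), we find v(t) = -9·exp(-3·t/2). Differentiating velocity, we get acceleration: a(t) = 27·exp(-3·t/2)/2. Differentiating acceleration, we get jerk: j(t) = -81·exp(-3·t/2)/4. Taking d/dt of j(t), we find s(t) = 243·exp(-3·t/2)/8. Using s(t) = 243·exp(-3·t/2)/8 and substituting t = 2*log(3)/3, we find s = 81/8.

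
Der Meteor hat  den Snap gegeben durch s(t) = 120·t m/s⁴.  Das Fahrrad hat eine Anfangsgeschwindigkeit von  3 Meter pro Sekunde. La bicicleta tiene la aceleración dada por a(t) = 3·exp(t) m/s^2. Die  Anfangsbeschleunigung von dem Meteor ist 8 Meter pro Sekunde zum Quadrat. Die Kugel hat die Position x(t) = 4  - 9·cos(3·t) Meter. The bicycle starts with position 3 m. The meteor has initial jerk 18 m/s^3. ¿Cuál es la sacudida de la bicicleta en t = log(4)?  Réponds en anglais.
Starting from acceleration a(t) = 3·exp(t), we take 1 derivative. The derivative of acceleration gives jerk: j(t) = 3·exp(t). Using j(t) = 3·exp(t) and substituting t = log(4), we find j = 12.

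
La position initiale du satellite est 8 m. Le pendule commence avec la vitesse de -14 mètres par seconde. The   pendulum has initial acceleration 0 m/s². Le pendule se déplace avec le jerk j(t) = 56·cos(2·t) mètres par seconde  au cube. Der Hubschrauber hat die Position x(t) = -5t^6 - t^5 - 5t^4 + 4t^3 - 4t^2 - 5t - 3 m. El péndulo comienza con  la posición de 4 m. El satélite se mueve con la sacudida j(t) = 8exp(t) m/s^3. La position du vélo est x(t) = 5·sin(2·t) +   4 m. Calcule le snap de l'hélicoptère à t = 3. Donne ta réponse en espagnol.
Para resolver esto, necesitamos tomar 4 derivadas de nuestra ecuación de la posición x(t) = -5·t^6 - t^5 - 5·t^4 + 4·t^3 - 4·t^2 - 5·t - 3. Tomando d/dt de x(t), encontramos v(t) = -30·t^5 - 5·t^4 - 20·t^3 + 12·t^2 - 8·t - 5. Derivando la velocidad, obtenemos la aceleración: a(t) = -150·t^4 - 20·t^3 - 60·t^2 + 24·t - 8. Tomando d/dt de a(t), encontramos j(t) = -600·t^3 - 60·t^2 - 120·t + 24. Derivando la sacudida, obtenemos el snap: s(t) = -1800·t^2 - 120·t - 120. De la ecuación del snap s(t) = -1800·t^2 - 120·t - 120, sustituimos t = 3 para obtener s = -16680.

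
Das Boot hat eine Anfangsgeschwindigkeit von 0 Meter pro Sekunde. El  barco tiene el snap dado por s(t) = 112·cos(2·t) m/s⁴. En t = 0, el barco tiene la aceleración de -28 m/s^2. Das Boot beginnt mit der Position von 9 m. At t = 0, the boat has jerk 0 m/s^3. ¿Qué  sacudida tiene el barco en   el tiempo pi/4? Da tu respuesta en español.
Debemos encontrar la integral de nuestra ecuación del snap s(t) = 112·cos(2·t) 1 vez. Tomando ∫s(t)dt y aplicando j(0) = 0, encontramos j(t) = 56·sin(2·t). De la ecuación de la sacudida j(t) = 56·sin(2·t), sustituimos t = pi/4 para obtener j = 56.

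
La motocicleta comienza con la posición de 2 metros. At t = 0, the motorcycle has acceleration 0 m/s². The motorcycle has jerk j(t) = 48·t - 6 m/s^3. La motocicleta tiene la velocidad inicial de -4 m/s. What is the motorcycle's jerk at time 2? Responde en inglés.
From the given jerk equation j(t) = 48·t - 6, we substitute t = 2 to get j = 90.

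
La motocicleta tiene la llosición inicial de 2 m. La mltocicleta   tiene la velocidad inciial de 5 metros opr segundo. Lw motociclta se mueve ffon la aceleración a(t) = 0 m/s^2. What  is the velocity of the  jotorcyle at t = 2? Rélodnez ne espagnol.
Para resolver esto, necesitamos tomar 1 antiderivada de nuestra ecuación de la aceleración a(t) = 0. Tomando ∫a(t)dt y aplicando v(0) = 5, encontramos v(t) = 5. Tenemos la velocidad v(t) = 5. Sustituyendo t = 2: v(2) = 5.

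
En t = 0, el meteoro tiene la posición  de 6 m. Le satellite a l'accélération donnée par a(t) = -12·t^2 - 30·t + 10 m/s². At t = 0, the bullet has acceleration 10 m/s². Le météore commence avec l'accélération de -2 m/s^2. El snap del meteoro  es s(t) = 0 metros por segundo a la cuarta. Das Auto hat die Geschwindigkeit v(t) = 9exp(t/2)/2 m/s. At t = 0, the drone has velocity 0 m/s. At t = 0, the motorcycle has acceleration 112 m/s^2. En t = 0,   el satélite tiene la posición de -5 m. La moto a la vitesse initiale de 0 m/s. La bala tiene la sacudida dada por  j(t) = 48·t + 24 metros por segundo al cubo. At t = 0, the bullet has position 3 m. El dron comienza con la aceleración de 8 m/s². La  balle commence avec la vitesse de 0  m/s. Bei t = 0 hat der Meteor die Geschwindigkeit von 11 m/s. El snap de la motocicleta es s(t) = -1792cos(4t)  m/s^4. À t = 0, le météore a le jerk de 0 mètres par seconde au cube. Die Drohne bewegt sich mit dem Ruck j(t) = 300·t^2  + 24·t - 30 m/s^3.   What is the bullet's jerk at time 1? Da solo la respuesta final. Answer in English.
The answer is 72.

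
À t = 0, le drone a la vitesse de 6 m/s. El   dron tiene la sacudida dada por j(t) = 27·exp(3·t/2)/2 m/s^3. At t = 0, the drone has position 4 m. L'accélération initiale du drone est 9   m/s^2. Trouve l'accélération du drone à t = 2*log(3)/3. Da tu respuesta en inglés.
Starting from jerk j(t) = 27·exp(3·t/2)/2, we take 1 antiderivative. The antiderivative of jerk, with a(0) = 9, gives acceleration: a(t) = 9·exp(3·t/2). Using a(t) = 9·exp(3·t/2) and substituting t = 2*log(3)/3, we find a = 27.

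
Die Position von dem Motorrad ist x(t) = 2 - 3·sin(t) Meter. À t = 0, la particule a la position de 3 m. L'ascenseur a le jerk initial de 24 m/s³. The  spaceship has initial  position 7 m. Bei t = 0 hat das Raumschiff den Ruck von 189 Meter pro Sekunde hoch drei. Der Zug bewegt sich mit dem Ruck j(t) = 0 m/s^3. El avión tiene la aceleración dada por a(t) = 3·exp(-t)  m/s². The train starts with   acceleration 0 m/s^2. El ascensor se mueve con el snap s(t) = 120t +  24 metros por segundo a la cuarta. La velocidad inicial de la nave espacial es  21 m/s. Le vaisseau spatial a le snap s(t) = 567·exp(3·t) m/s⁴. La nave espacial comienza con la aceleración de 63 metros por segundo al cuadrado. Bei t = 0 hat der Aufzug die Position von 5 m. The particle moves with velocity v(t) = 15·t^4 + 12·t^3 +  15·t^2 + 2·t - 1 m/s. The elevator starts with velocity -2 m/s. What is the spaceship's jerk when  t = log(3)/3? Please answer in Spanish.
Para resolver esto, necesitamos tomar 1 antiderivada de nuestra ecuación del snap s(t) = 567·exp(3·t). La integral del snap es la sacudida. Usando j(0) = 189, obtenemos j(t) = 189·exp(3·t). Tenemos la sacudida j(t) = 189·exp(3·t). Sustituyendo t = log(3)/3: j(log(3)/3) = 567.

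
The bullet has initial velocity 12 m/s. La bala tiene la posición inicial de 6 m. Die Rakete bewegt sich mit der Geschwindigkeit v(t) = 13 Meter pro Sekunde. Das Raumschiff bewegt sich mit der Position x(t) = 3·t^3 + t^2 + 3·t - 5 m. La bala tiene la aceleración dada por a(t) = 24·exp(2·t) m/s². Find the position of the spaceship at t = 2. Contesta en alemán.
Wir haben die Position x(t) = 3·t^3 + t^2 + 3·t - 5. Durch Einsetzen von t = 2: x(2) = 29.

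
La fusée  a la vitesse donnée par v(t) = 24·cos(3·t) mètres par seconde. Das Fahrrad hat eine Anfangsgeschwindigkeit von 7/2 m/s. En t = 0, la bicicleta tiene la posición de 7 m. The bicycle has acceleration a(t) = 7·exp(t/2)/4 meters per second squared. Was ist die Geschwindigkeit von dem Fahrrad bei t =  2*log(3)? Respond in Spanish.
Para resolver esto, necesitamos tomar 1 antiderivada de nuestra ecuación de la aceleración a(t) = 7·exp(t/2)/4. La integral de la aceleración, con v(0) = 7/2, da la velocidad: v(t) = 7·exp(t/2)/2. Tenemos la velocidad v(t) = 7·exp(t/2)/2. Sustituyendo t = 2*log(3): v(2*log(3)) = 21/2.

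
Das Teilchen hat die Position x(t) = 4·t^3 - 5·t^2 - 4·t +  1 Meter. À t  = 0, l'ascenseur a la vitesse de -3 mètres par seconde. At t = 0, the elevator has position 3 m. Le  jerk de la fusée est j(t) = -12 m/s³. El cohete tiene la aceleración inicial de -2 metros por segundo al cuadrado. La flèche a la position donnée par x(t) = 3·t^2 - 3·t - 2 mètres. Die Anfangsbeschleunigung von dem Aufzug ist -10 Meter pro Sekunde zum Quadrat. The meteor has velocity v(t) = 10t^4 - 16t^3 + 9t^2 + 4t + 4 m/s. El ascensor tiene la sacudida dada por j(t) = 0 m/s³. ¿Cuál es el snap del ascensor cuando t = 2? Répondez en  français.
En partant du jerk j(t) = 0, nous prenons 1 dérivée. La dérivée du jerk donne le snap: s(t) = 0. De l'équation du snap s(t) = 0, nous substituons t = 2 pour obtenir s = 0.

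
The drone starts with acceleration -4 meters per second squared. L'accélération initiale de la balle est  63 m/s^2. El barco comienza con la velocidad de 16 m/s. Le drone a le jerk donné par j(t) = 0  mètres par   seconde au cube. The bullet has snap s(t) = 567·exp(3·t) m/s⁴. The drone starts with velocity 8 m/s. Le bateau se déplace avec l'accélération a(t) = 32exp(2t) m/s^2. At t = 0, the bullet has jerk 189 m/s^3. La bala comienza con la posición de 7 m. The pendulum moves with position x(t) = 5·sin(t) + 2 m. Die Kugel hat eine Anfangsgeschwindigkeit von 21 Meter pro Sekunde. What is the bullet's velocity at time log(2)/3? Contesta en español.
Partiendo del snap s(t) = 567·exp(3·t), tomamos 3 antiderivadas. Integrando el snap y usando la condición inicial j(0) = 189, obtenemos j(t) = 189·exp(3·t). Tomando ∫j(t)dt y aplicando a(0) = 63, encontramos a(t) = 63·exp(3·t). Tomando ∫a(t)dt y aplicando v(0) = 21, encontramos v(t) = 21·exp(3·t). De la ecuación de la velocidad v(t) = 21·exp(3·t), sustituimos t = log(2)/3 para obtener v = 42.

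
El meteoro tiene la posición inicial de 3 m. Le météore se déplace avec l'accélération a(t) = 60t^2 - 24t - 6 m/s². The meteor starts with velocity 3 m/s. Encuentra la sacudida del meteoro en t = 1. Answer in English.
We must differentiate our acceleration equation a(t) = 60·t^2 - 24·t - 6 1 time. Differentiating acceleration, we get jerk: j(t) = 120·t - 24. From the given jerk equation j(t) = 120·t - 24, we substitute t = 1 to get j = 96.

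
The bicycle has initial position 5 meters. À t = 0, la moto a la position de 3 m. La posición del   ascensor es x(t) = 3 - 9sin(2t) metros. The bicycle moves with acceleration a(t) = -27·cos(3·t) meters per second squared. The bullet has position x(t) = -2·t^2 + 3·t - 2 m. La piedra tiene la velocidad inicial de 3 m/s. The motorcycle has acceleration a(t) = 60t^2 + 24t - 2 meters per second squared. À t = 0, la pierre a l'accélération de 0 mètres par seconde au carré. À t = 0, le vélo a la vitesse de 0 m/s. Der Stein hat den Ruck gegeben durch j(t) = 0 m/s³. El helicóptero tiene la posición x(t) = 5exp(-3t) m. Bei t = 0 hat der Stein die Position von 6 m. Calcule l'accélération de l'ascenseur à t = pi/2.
Pour résoudre ceci, nous devons prendre 2 dérivées de notre équation de la position x(t) = 3 - 9·sin(2·t). La dérivée de la position donne la vitesse: v(t) = -18·cos(2·t). En prenant d/dt de v(t), nous trouvons a(t) = 36·sin(2·t). En utilisant a(t) = 36·sin(2·t) et en substituant t = pi/2, nous trouvons a = 0.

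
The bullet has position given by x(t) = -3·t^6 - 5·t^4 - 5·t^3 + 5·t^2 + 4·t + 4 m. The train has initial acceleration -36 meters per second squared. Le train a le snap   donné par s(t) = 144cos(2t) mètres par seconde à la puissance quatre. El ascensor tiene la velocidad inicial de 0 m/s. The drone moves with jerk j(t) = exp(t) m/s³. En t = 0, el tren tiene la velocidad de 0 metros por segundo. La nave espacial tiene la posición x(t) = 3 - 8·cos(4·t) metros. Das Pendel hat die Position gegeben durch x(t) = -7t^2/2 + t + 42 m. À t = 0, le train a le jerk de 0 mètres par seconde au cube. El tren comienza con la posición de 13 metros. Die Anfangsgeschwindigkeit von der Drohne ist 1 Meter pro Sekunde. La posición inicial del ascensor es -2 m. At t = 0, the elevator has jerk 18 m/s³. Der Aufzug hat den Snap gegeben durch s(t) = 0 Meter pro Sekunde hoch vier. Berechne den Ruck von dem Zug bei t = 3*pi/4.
Wir müssen das Integral unserer Gleichung für den Snap s(t) = 144·cos(2·t) 1-mal finden. Durch Integration von dem Snap und Verwendung der Anfangsbedingung j(0) = 0, erhalten wir j(t) = 72·sin(2·t). Mit j(t) = 72·sin(2·t) und Einsetzen von t = 3*pi/4, finden wir j = -72.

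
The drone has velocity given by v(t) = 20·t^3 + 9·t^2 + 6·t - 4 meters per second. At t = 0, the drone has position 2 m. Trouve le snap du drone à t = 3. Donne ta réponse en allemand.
Ausgehend von der Geschwindigkeit v(t) = 20·t^3 + 9·t^2 + 6·t - 4, nehmen wir 3 Ableitungen. Mit d/dt von v(t) finden wir a(t) = 60·t^2 + 18·t + 6. Die Ableitung von der Beschleunigung ergibt den Ruck: j(t) = 120·t + 18. Die Ableitung von dem Ruck ergibt den Snap: s(t) = 120. Aus der Gleichung für den Snap s(t) = 120, setzen wir t = 3 ein und erhalten s = 120.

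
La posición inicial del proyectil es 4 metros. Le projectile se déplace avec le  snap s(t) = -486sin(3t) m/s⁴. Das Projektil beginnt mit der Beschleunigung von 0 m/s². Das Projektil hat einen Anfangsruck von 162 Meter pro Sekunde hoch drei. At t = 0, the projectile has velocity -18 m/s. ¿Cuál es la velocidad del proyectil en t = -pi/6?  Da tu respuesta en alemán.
Wir müssen unsere Gleichung für den Snap s(t) = -486·sin(3·t) 3-mal integrieren. Das Integral von dem Snap, mit j(0) = 162, ergibt den Ruck: j(t) = 162·cos(3·t). Die Stammfunktion von dem Ruck, mit a(0) = 0, ergibt die Beschleunigung: a(t) = 54·sin(3·t). Durch Integration von der Beschleunigung und Verwendung der Anfangsbedingung v(0) = -18, erhalten wir v(t) = -18·cos(3·t). Aus der Gleichung für die Geschwindigkeit v(t) = -18·cos(3·t), setzen wir t = -pi/6 ein und erhalten v = 0.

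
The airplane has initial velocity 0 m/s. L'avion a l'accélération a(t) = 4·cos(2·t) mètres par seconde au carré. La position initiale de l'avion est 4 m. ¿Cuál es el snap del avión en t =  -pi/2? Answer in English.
Starting from acceleration a(t) = 4·cos(2·t), we take 2 derivatives. Taking d/dt of a(t), we find j(t) = -8·sin(2·t). The derivative of jerk gives snap: s(t) = -16·cos(2·t). From the given snap equation s(t) = -16·cos(2·t), we substitute t = -pi/2 to get s = 16.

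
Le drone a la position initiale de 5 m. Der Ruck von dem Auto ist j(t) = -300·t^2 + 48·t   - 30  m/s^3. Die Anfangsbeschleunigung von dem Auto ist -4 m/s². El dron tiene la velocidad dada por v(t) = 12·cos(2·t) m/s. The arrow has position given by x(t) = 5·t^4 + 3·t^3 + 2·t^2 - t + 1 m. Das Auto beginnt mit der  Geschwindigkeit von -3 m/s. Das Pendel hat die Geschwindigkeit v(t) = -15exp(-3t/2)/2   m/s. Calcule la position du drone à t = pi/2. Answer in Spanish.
Debemos encontrar la antiderivada de nuestra ecuación de la velocidad v(t) = 12·cos(2·t) 1 vez. La integral de la velocidad es la posición. Usando x(0) = 5, obtenemos x(t) = 6·sin(2·t) + 5. Usando x(t) = 6·sin(2·t) + 5 y sustituyendo t = pi/2, encontramos x = 5.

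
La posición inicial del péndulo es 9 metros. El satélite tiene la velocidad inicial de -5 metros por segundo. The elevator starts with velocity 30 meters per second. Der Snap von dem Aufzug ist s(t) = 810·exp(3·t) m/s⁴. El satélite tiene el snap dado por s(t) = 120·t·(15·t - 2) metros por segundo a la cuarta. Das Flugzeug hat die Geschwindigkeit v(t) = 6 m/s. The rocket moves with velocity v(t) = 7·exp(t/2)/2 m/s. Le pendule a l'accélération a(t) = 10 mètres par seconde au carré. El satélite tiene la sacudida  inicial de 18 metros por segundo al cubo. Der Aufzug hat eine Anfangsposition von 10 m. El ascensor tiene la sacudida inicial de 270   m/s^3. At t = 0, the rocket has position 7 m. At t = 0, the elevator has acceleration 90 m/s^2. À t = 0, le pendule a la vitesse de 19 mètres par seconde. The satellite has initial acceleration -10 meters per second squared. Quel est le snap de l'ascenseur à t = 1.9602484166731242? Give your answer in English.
We have snap s(t) = 810·exp(3·t). Substituting t = 1.9602484166731242: s(1.9602484166731242) = 290041.558737252.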